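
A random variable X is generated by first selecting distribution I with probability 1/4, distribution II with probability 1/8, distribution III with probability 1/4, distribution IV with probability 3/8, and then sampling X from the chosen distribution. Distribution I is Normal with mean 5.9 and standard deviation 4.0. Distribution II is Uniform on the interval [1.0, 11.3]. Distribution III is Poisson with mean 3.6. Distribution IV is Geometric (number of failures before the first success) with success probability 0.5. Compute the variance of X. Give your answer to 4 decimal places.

11.4188

Per component, I: μ=5.9, E[X²]=50.81; II: μ=6.15, E[X²]=46.6633; III: μ=3.6, E[X²]=16.56; IV: μ=1, E[X²]=3.
E[X] = 0.25·5.9 + 0.125·6.15 + 0.25·3.6 + 0.375·1 = 3.51875.
E[X²] = 0.25·50.81 + 0.125·46.6633 + 0.25·16.56 + 0.375·3 = 23.8004.
Var(X) = E[X²] − (E[X])² = 23.8004 − 12.3816 = 11.4188.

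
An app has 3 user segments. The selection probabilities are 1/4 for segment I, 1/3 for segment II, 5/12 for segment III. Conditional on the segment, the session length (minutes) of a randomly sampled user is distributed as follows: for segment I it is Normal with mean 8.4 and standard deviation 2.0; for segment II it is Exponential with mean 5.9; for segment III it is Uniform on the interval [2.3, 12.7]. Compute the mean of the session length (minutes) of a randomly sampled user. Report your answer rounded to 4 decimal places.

7.1917

Component means — I: 8.4; II: 5.9; III: 7.5.
E[X] = 0.25·8.4 + 0.333333·5.9 + 0.416667·7.5 = 7.19167.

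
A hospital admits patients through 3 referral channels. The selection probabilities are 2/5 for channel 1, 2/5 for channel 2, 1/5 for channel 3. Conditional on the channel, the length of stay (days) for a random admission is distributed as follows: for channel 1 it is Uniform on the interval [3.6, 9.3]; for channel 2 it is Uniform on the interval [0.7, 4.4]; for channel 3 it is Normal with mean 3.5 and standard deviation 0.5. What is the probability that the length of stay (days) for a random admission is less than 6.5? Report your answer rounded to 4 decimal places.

0.8035

Conditional on each channel, P(X < 6.5): 1: 0.508772; 2: 1; 3: 1.
By total probability, P(X < 6.5) = 0.4·0.508772 + 0.4·1 + 0.2·1 = 0.803509.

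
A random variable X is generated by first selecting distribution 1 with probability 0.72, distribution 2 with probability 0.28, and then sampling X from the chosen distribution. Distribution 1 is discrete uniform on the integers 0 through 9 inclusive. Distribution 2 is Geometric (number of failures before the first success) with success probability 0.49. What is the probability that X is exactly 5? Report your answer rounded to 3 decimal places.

Conditional on each component, P(X = 5): 1: 0.1; 2: 0.0169062.
By total probability, P(X = 5) = 0.72·0.1 + 0.28·0.0169062 = 0.0767337.

0.077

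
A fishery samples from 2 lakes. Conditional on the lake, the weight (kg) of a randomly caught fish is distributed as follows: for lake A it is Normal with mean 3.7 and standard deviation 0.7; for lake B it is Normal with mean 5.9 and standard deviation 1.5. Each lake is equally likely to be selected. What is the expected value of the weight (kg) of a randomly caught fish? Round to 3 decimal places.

4.800

Component means — A: 3.7; B: 5.9.
E[X] = 0.5·3.7 + 0.5·5.9 = 4.8.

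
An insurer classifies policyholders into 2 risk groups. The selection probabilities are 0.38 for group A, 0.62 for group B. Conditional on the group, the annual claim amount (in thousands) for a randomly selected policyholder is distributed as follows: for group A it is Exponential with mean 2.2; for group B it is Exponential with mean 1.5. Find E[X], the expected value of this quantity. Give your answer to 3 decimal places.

Component means — A: 2.2; B: 1.5.
E[X] = 0.38·2.2 + 0.62·1.5 = 1.766.

1.766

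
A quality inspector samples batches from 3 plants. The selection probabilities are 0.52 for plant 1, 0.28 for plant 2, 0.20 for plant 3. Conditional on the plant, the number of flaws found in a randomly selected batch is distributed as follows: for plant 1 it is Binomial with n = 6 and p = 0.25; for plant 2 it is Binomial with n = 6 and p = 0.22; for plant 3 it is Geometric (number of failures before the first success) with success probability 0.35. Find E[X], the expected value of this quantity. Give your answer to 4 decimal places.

1.5210

Component means — 1: 1.5; 2: 1.32; 3: 1.85714.
E[X] = 0.52·1.5 + 0.28·1.32 + 0.2·1.85714 = 1.52103.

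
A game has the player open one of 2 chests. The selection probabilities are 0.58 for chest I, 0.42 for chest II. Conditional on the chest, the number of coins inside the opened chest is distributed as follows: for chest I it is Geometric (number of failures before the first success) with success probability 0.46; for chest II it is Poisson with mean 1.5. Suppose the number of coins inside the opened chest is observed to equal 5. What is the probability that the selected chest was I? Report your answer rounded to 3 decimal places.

Likelihoods P(X=5 | ·): I: 0.0211216; II: 0.01412.
Posterior ∝ prior × likelihood. Numerator for I: 0.58·0.0211216 = 0.0122505.
Normalizing constant: 0.58·0.0211216 + 0.42·0.01412 = 0.0181809.
P(I | observation) = 0.0122505 / 0.0181809 = 0.673813.

0.674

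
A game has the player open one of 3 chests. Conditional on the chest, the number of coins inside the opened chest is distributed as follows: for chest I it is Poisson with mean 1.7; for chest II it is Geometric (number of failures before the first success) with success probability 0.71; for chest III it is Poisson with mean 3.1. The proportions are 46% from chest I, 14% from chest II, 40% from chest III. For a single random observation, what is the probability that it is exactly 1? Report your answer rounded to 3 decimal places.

Conditional on each chest, P(X = 1): I: 0.310562; II: 0.2059; III: 0.139653.
By total probability, P(X = 1) = 0.46·0.310562 + 0.14·0.2059 + 0.4·0.139653 = 0.227546.

0.228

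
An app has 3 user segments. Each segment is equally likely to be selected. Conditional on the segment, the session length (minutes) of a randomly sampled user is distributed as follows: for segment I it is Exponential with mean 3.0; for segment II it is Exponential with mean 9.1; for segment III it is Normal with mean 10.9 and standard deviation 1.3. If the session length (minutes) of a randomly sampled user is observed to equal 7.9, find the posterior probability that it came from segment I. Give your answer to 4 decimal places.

0.2618

Likelihoods f(7.9 | ·): I: 0.0239462; II: 0.0461247; III: 0.0214073.
Posterior ∝ prior × likelihood. Numerator for I: 0.333333·0.0239462 = 0.00798207.
Normalizing constant: 0.333333·0.0239462 + 0.333333·0.0461247 + 0.333333·0.0214073 = 0.0304927.
P(I | observation) = 0.00798207 / 0.0304927 = 0.26177.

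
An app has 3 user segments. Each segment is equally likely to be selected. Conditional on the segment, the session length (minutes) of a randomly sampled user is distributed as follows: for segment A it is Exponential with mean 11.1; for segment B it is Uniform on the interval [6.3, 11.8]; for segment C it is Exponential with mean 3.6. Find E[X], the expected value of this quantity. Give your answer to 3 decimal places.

Component means — A: 11.1; B: 9.05; C: 3.6.
E[X] = 0.333333·11.1 + 0.333333·9.05 + 0.333333·3.6 = 7.91667.

7.917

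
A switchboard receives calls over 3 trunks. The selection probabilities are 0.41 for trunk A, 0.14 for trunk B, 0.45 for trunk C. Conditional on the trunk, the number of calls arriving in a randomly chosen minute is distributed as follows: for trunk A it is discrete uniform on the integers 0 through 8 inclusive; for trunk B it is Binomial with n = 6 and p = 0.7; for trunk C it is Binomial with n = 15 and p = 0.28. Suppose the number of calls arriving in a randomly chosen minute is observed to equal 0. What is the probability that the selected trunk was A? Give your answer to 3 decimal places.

0.931

Likelihoods P(X=0 | ·): A: 0.111111; B: 0.000729; C: 0.00724415.
Posterior ∝ prior × likelihood. Numerator for A: 0.41·0.111111 = 0.0455556.
Normalizing constant: 0.41·0.111111 + 0.14·0.000729 + 0.45·0.00724415 = 0.0489175.
P(A | observation) = 0.0455556 / 0.0489175 = 0.931273.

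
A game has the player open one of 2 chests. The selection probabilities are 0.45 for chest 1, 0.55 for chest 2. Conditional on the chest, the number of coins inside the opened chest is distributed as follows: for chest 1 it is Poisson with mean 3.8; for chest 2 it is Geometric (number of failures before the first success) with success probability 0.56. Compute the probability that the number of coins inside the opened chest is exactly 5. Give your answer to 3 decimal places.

0.072

Conditional on each chest, P(X = 5): 1: 0.147713; 2: 0.00923531.
By total probability, P(X = 5) = 0.45·0.147713 + 0.55·0.00923531 = 0.0715501.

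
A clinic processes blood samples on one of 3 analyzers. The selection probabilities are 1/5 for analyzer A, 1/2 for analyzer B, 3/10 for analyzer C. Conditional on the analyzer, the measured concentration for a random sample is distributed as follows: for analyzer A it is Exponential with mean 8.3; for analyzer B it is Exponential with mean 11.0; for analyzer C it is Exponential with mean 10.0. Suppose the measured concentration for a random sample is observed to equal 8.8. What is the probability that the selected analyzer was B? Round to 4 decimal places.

0.4956

Likelihoods f(8.8 | ·): A: 0.0417316; B: 0.0408481; C: 0.0414783.
Posterior ∝ prior × likelihood. Numerator for B: 0.5·0.0408481 = 0.020424.
Normalizing constant: 0.2·0.0417316 + 0.5·0.0408481 + 0.3·0.0414783 = 0.0412139.
P(B | observation) = 0.020424 / 0.0412139 = 0.495563.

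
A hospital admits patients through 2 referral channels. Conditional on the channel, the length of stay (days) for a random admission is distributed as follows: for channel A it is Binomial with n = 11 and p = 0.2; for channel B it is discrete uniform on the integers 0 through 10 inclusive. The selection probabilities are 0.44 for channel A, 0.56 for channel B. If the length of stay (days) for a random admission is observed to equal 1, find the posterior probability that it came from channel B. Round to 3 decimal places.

0.329

Likelihoods P(X=1 | ·): A: 0.236223; B: 0.0909091.
Posterior ∝ prior × likelihood. Numerator for B: 0.56·0.0909091 = 0.0509091.
Normalizing constant: 0.44·0.236223 + 0.56·0.0909091 = 0.154847.
P(B | observation) = 0.0509091 / 0.154847 = 0.32877.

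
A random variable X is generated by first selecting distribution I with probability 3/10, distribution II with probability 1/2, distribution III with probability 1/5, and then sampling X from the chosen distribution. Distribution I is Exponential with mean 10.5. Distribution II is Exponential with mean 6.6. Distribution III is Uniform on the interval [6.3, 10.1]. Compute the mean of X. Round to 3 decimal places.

Component means — I: 10.5; II: 6.6; III: 8.2.
E[X] = 0.3·10.5 + 0.5·6.6 + 0.2·8.2 = 8.09.

8.090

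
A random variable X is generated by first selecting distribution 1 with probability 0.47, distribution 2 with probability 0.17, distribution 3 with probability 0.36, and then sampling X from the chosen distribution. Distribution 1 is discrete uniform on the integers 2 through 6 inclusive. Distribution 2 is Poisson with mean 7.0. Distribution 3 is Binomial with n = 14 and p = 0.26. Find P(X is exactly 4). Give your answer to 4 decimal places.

Conditional on each component, P(X = 4): 1: 0.2; 2: 0.0912262; 3: 0.22524.
By total probability, P(X = 4) = 0.47·0.2 + 0.17·0.0912262 + 0.36·0.22524 = 0.190595.

0.1906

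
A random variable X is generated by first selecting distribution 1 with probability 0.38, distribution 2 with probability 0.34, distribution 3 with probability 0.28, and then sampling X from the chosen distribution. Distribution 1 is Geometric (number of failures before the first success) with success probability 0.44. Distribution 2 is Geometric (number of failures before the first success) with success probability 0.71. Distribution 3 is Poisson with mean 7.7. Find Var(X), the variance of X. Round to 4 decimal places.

Per component, 1: μ=1.27273, E[X²]=4.5124; 2: μ=0.408451, E[X²]=0.742115; 3: μ=7.7, E[X²]=66.99.
E[X] = 0.38·1.27273 + 0.34·0.408451 + 0.28·7.7 = 2.77851.
E[X²] = 0.38·4.5124 + 0.34·0.742115 + 0.28·66.99 = 20.7242.
Var(X) = E[X²] − (E[X])² = 20.7242 − 7.72012 = 13.0041.

13.0041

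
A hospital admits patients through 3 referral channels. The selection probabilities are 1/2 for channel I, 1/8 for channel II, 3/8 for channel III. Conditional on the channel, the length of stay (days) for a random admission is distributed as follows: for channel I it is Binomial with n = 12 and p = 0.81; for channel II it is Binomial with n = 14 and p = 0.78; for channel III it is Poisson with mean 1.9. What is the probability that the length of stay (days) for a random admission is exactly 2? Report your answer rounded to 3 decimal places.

0.101

Conditional on each channel, P(X = 2): I: 2.65491e-06; II: 7.1171e-07; III: 0.269971.
By total probability, P(X = 2) = 0.5·2.65491e-06 + 0.125·7.1171e-07 + 0.375·0.269971 = 0.101241.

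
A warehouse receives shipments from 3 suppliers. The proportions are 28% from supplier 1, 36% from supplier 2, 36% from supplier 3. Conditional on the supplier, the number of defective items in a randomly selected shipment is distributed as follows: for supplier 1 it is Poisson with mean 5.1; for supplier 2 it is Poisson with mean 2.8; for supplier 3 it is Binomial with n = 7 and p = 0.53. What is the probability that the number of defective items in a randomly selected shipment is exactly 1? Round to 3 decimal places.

0.084

Conditional on each supplier, P(X = 1): 1: 0.0310934; 2: 0.170268; 3: 0.0399909.
By total probability, P(X = 1) = 0.28·0.0310934 + 0.36·0.170268 + 0.36·0.0399909 = 0.0843994.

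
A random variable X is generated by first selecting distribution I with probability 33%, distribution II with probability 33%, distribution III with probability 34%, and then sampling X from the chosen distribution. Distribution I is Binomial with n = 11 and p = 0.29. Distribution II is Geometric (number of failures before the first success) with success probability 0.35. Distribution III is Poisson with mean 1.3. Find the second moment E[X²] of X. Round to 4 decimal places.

8.0113

For each component E[X²] = Var + (mean)², giving I: 12.441; II: 8.7551; III: 2.99.
Overall E[X²] = 0.33·12.441 + 0.33·8.7551 + 0.34·2.99 = 8.01131.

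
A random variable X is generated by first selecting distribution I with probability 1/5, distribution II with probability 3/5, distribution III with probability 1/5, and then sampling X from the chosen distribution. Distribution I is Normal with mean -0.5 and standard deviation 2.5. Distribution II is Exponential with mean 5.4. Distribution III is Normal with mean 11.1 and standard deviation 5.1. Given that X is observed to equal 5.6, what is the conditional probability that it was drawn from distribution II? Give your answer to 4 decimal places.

0.7916

Likelihoods f(5.6 | ·): I: 0.00813134; II: 0.0656488; III: 0.0437315.
Posterior ∝ prior × likelihood. Numerator for II: 0.6·0.0656488 = 0.0393893.
Normalizing constant: 0.2·0.00813134 + 0.6·0.0656488 + 0.2·0.0437315 = 0.0497619.
P(II | observation) = 0.0393893 / 0.0497619 = 0.791556.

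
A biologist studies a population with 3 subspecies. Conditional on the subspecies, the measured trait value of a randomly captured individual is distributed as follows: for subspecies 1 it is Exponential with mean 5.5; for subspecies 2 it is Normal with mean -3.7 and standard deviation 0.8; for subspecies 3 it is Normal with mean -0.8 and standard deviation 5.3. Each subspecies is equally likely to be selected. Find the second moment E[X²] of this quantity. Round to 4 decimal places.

For each component E[X²] = Var + (mean)², giving 1: 60.5; 2: 14.33; 3: 28.73.
Overall E[X²] = 0.333333·60.5 + 0.333333·14.33 + 0.333333·28.73 = 34.52.

34.5200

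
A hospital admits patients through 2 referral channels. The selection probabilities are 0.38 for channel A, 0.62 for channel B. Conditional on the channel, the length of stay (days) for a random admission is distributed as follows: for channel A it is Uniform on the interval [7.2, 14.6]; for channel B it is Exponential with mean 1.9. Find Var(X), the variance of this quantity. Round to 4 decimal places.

23.0559

Per component, A: μ=10.9, E[X²]=123.373; B: μ=1.9, E[X²]=7.22.
E[X] = 0.38·10.9 + 0.62·1.9 = 5.32.
E[X²] = 0.38·123.373 + 0.62·7.22 = 51.3583.
Var(X) = E[X²] − (E[X])² = 51.3583 − 28.3024 = 23.0559.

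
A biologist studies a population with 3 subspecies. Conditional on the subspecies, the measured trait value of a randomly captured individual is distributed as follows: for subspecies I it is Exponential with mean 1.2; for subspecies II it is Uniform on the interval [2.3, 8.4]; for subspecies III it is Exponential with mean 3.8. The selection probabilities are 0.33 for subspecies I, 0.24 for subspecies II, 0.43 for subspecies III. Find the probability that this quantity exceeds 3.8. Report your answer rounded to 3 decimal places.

0.353

Conditional on each subspecies, P(X > 3.8): I: 0.0421438; II: 0.754098; III: 0.367879.
By total probability, P(X > 3.8) = 0.33·0.0421438 + 0.24·0.754098 + 0.43·0.367879 = 0.353079.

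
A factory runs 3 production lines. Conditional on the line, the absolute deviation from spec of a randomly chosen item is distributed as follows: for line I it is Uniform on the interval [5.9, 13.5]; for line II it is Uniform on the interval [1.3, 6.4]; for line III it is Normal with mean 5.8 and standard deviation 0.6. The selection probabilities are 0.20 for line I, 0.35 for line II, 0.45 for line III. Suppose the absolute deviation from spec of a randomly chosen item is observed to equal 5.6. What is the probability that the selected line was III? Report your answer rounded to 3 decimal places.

0.805

Likelihoods f(5.6 | ·): I: 0; II: 0.196078; III: 0.628972.
Posterior ∝ prior × likelihood. Numerator for III: 0.45·0.628972 = 0.283037.
Normalizing constant: 0.2·0 + 0.35·0.196078 + 0.45·0.628972 = 0.351665.
P(III | observation) = 0.283037 / 0.351665 = 0.80485.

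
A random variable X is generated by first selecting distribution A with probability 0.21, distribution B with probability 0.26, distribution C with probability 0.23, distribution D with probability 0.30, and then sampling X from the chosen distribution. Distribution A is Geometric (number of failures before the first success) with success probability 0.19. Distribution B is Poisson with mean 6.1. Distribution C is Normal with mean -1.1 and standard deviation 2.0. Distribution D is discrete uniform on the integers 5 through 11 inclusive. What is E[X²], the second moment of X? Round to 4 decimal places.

41.3875

For each component E[X²] = Var + (mean)², giving A: 40.6122; B: 43.31; C: 5.21; D: 68.
Overall E[X²] = 0.21·40.6122 + 0.26·43.31 + 0.23·5.21 + 0.3·68 = 41.3875.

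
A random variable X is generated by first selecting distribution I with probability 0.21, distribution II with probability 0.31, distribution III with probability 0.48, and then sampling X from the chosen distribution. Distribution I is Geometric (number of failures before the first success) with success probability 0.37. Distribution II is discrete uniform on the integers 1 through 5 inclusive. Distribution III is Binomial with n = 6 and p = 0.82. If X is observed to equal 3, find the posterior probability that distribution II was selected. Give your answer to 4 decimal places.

0.5521

Likelihoods P(X=3 | ·): I: 0.0925174; II: 0.2; III: 0.0643116.
Posterior ∝ prior × likelihood. Numerator for II: 0.31·0.2 = 0.062.
Normalizing constant: 0.21·0.0925174 + 0.31·0.2 + 0.48·0.0643116 = 0.112298.
P(II | observation) = 0.062 / 0.112298 = 0.552101.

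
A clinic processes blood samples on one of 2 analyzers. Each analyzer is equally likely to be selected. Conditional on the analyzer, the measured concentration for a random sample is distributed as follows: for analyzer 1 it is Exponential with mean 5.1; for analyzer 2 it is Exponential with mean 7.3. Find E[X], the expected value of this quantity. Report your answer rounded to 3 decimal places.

Component means — 1: 5.1; 2: 7.3.
E[X] = 0.5·5.1 + 0.5·7.3 = 6.2.

6.200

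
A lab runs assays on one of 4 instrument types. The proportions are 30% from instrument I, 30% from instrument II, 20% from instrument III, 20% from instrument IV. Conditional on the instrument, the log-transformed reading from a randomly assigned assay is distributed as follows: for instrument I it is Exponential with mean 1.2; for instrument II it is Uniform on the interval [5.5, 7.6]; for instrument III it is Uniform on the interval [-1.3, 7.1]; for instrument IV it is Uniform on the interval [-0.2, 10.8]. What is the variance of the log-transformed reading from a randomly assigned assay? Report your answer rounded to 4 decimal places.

8.6164

Per component, I: μ=1.2, E[X²]=2.88; II: μ=6.55, E[X²]=43.27; III: μ=2.9, E[X²]=14.29; IV: μ=5.3, E[X²]=38.1733.
E[X] = 0.3·1.2 + 0.3·6.55 + 0.2·2.9 + 0.2·5.3 = 3.965.
E[X²] = 0.3·2.88 + 0.3·43.27 + 0.2·14.29 + 0.2·38.1733 = 24.3377.
Var(X) = E[X²] − (E[X])² = 24.3377 − 15.7212 = 8.61644.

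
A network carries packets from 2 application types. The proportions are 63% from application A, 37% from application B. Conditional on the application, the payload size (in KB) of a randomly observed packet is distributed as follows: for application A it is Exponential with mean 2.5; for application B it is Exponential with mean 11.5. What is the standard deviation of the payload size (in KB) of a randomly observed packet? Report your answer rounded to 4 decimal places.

8.4706

Per component, A: μ=2.5, E[X²]=12.5; B: μ=11.5, E[X²]=264.5.
E[X] = 0.63·2.5 + 0.37·11.5 = 5.83.
E[X²] = 0.63·12.5 + 0.37·264.5 = 105.74.
Var(X) = E[X²] − (E[X])² = 105.74 − 33.9889 = 71.7511.
SD(X) = √71.7511 = 8.4706.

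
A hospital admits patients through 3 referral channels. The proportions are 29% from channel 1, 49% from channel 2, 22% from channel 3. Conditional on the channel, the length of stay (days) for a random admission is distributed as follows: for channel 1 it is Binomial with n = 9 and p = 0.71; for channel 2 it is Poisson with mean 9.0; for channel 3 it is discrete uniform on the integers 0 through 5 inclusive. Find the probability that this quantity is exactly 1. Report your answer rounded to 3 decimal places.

Conditional on each channel, P(X = 1): 1: 0.000319657; 2: 0.00111069; 3: 0.166667.
By total probability, P(X = 1) = 0.29·0.000319657 + 0.49·0.00111069 + 0.22·0.166667 = 0.0373036.

0.037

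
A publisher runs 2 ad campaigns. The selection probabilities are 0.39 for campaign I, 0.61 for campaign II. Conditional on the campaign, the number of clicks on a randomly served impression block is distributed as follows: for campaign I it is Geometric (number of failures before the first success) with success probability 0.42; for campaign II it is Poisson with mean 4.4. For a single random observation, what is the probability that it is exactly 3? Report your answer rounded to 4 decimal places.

0.1383

Conditional on each campaign, P(X = 3): I: 0.081947; II: 0.174305.
By total probability, P(X = 3) = 0.39·0.081947 + 0.61·0.174305 = 0.138286.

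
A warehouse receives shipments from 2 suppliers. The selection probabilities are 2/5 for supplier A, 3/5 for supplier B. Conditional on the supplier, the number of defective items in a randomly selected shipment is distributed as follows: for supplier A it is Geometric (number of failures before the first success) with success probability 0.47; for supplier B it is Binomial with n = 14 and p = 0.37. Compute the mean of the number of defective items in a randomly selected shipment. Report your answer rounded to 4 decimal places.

3.5591

Component means — A: 1.12766; B: 5.18.
E[X] = 0.4·1.12766 + 0.6·5.18 = 3.55906.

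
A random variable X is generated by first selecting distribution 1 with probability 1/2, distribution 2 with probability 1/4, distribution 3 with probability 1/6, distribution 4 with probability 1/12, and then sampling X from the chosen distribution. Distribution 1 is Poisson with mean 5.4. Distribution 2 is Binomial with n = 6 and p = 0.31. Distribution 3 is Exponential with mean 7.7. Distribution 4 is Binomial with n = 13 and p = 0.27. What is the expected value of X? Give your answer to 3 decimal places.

4.741

Component means — 1: 5.4; 2: 1.86; 3: 7.7; 4: 3.51.
E[X] = 0.5·5.4 + 0.25·1.86 + 0.166667·7.7 + 0.0833333·3.51 = 4.74083.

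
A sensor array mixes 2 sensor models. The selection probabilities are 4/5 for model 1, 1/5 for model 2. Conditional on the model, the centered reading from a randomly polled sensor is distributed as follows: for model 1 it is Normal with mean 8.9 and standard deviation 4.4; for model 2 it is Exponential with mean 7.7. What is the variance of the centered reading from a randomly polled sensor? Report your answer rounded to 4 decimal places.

27.5764

Per component, 1: μ=8.9, E[X²]=98.57; 2: μ=7.7, E[X²]=118.58.
E[X] = 0.8·8.9 + 0.2·7.7 = 8.66.
E[X²] = 0.8·98.57 + 0.2·118.58 = 102.572.
Var(X) = E[X²] − (E[X])² = 102.572 − 74.9956 = 27.5764.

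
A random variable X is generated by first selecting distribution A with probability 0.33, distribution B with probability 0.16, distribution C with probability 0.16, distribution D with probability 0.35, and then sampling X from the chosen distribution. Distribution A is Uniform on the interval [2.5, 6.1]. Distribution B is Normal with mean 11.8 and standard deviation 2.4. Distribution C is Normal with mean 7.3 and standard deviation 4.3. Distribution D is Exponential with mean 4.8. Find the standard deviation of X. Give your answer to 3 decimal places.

4.403

Per component, A: μ=4.3, E[X²]=19.57; B: μ=11.8, E[X²]=145; C: μ=7.3, E[X²]=71.78; D: μ=4.8, E[X²]=46.08.
E[X] = 0.33·4.3 + 0.16·11.8 + 0.16·7.3 + 0.35·4.8 = 6.155.
E[X²] = 0.33·19.57 + 0.16·145 + 0.16·71.78 + 0.35·46.08 = 57.2709.
Var(X) = E[X²] − (E[X])² = 57.2709 − 37.884 = 19.3869.
SD(X) = √19.3869 = 4.40305.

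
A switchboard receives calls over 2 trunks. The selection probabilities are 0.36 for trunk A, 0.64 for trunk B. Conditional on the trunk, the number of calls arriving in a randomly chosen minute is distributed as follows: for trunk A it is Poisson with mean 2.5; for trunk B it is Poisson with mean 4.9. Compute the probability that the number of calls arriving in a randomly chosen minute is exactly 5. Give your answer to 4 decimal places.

Conditional on each trunk, P(X = 5): A: 0.0668009; B: 0.17529.
By total probability, P(X = 5) = 0.36·0.0668009 + 0.64·0.17529 = 0.136234.

0.1362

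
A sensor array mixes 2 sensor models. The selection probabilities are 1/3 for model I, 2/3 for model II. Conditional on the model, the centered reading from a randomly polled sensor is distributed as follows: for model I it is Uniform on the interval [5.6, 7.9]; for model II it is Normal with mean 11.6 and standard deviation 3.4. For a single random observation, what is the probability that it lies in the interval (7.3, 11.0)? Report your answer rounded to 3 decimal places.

Conditional on each model, P(7.3 < X < 11.0): I: 0.26087; II: 0.326974.
By total probability, P(7.3 < X < 11.0) = 0.333333·0.26087 + 0.666667·0.326974 = 0.304939.

0.305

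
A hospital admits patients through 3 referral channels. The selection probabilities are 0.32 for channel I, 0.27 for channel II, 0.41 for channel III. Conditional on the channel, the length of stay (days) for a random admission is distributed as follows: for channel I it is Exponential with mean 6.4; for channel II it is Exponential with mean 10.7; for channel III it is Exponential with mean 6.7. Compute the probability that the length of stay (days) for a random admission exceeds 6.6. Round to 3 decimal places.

Conditional on each channel, P(X > 6.6): I: 0.356561; II: 0.539657; III: 0.373411.
By total probability, P(X > 6.6) = 0.32·0.356561 + 0.27·0.539657 + 0.41·0.373411 = 0.412905.

0.413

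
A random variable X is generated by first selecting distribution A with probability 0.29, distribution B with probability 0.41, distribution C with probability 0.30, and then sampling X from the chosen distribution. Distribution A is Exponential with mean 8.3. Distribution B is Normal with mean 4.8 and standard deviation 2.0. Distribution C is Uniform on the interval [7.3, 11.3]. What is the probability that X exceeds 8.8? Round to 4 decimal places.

Conditional on each component, P(X > 8.8): A: 0.346372; B: 0.0227501; C: 0.625.
By total probability, P(X > 8.8) = 0.29·0.346372 + 0.41·0.0227501 + 0.3·0.625 = 0.297276.

0.2973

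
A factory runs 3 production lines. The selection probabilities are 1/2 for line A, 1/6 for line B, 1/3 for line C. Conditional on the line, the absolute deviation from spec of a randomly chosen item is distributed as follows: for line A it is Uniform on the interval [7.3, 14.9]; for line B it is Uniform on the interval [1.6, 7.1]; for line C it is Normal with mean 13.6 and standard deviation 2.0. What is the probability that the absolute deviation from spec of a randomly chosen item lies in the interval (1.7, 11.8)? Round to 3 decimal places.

Conditional on each line, P(1.7 < X < 11.8): A: 0.592105; B: 0.981818; C: 0.18406.
By total probability, P(1.7 < X < 11.8) = 0.5·0.592105 + 0.166667·0.981818 + 0.333333·0.18406 = 0.521042.

0.521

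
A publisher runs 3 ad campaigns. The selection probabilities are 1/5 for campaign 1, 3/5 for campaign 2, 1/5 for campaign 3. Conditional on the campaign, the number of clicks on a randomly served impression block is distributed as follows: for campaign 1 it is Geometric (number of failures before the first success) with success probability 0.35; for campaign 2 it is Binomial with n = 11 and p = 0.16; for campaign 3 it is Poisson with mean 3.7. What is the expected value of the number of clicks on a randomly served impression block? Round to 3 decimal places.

Component means — 1: 1.85714; 2: 1.76; 3: 3.7.
E[X] = 0.2·1.85714 + 0.6·1.76 + 0.2·3.7 = 2.16743.

2.167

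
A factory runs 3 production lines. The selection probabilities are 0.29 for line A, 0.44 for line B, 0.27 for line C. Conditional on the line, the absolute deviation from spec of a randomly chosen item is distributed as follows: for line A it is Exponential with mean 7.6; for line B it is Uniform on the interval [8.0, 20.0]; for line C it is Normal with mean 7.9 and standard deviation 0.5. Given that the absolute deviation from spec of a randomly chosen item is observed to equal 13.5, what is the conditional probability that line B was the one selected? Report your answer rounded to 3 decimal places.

Likelihoods f(13.5 | ·): A: 0.0222711; B: 0.0833333; C: 4.60246e-28.
Posterior ∝ prior × likelihood. Numerator for B: 0.44·0.0833333 = 0.0366667.
Normalizing constant: 0.29·0.0222711 + 0.44·0.0833333 + 0.27·4.60246e-28 = 0.0431253.
P(B | observation) = 0.0366667 / 0.0431253 = 0.850236.

0.850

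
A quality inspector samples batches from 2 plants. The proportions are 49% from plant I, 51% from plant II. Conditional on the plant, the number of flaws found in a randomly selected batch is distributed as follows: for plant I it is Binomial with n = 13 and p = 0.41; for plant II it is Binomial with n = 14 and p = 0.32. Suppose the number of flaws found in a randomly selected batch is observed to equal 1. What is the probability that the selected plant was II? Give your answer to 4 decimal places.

Likelihoods P(X=1 | ·): I: 0.00948312; II: 0.0297779.
Posterior ∝ prior × likelihood. Numerator for II: 0.51·0.0297779 = 0.0151867.
Normalizing constant: 0.49·0.00948312 + 0.51·0.0297779 = 0.0198335.
P(II | observation) = 0.0151867 / 0.0198335 = 0.765713.

0.7657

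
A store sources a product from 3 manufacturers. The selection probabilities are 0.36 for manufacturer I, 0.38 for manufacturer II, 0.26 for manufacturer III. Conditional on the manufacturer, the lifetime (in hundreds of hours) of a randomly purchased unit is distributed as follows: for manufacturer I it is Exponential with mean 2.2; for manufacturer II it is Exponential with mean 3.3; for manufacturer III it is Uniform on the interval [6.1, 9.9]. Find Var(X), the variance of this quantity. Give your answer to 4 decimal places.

Per component, I: μ=2.2, E[X²]=9.68; II: μ=3.3, E[X²]=21.78; III: μ=8, E[X²]=65.2033.
E[X] = 0.36·2.2 + 0.38·3.3 + 0.26·8 = 4.126.
E[X²] = 0.36·9.68 + 0.38·21.78 + 0.26·65.2033 = 28.7141.
Var(X) = E[X²] − (E[X])² = 28.7141 − 17.0239 = 11.6902.

11.6902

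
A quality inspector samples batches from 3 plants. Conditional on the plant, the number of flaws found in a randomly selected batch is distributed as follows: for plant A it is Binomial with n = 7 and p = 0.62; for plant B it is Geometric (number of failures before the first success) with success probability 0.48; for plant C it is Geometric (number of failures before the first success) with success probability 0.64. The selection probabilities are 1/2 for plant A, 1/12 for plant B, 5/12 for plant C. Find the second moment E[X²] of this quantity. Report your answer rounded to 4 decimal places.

11.0263

For each component E[X²] = Var + (mean)², giving A: 20.4848; B: 3.43056; C: 1.19531.
Overall E[X²] = 0.5·20.4848 + 0.0833333·3.43056 + 0.416667·1.19531 = 11.0263.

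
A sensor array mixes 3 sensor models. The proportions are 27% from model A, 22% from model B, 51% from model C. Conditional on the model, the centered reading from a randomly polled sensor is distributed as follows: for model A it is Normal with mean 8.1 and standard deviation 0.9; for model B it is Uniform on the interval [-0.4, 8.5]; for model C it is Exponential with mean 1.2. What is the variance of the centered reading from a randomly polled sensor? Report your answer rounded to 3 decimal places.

10.847

Per component, A: μ=8.1, E[X²]=66.42; B: μ=4.05, E[X²]=23.0033; C: μ=1.2, E[X²]=2.88.
E[X] = 0.27·8.1 + 0.22·4.05 + 0.51·1.2 = 3.69.
E[X²] = 0.27·66.42 + 0.22·23.0033 + 0.51·2.88 = 24.4629.
Var(X) = E[X²] − (E[X])² = 24.4629 − 13.6161 = 10.8468.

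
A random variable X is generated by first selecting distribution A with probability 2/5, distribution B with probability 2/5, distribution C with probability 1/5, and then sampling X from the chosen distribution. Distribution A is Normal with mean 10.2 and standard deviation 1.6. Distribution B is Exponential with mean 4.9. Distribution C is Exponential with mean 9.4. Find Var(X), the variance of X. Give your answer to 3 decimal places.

Per component, A: μ=10.2, E[X²]=106.6; B: μ=4.9, E[X²]=48.02; C: μ=9.4, E[X²]=176.72.
E[X] = 0.4·10.2 + 0.4·4.9 + 0.2·9.4 = 7.92.
E[X²] = 0.4·106.6 + 0.4·48.02 + 0.2·176.72 = 97.192.
Var(X) = E[X²] − (E[X])² = 97.192 − 62.7264 = 34.4656.

34.466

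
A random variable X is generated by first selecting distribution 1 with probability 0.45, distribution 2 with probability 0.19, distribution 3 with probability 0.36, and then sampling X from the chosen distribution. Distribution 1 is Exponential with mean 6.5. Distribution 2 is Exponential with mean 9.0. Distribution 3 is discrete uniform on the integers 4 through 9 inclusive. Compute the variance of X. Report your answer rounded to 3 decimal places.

36.414

Per component, 1: μ=6.5, E[X²]=84.5; 2: μ=9, E[X²]=162; 3: μ=6.5, E[X²]=45.1667.
E[X] = 0.45·6.5 + 0.19·9 + 0.36·6.5 = 6.975.
E[X²] = 0.45·84.5 + 0.19·162 + 0.36·45.1667 = 85.065.
Var(X) = E[X²] − (E[X])² = 85.065 − 48.6506 = 36.4144.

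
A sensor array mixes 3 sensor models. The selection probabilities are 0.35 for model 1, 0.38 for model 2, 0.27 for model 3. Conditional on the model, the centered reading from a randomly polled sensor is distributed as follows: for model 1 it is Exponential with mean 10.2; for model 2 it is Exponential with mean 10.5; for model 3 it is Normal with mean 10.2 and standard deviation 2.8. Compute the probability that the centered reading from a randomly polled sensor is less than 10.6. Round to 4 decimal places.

Conditional on each model, P(X < 10.6): 1: 0.646268; 2: 0.635608; 3: 0.556798.
By total probability, P(X < 10.6) = 0.35·0.646268 + 0.38·0.635608 + 0.27·0.556798 = 0.61806.

0.6181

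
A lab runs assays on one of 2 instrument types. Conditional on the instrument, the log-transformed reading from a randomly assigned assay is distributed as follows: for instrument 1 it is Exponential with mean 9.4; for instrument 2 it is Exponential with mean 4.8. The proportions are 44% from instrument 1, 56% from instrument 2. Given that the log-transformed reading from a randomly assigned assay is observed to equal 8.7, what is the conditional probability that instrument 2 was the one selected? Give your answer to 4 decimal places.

0.5066

Likelihoods f(8.7 | ·): 1: 0.0421618; 2: 0.0340095.
Posterior ∝ prior × likelihood. Numerator for 2: 0.56·0.0340095 = 0.0190453.
Normalizing constant: 0.44·0.0421618 + 0.56·0.0340095 = 0.0375965.
P(2 | observation) = 0.0190453 / 0.0375965 = 0.506572.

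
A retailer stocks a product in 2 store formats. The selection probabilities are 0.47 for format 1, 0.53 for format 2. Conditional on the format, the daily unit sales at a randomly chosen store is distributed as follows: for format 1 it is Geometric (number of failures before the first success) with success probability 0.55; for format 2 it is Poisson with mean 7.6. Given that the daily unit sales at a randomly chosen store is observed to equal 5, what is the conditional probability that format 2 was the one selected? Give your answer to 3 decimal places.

Likelihoods P(X=5 | ·): 1: 0.010149; 2: 0.105742.
Posterior ∝ prior × likelihood. Numerator for 2: 0.53·0.105742 = 0.0560434.
Normalizing constant: 0.47·0.010149 + 0.53·0.105742 = 0.0608135.
P(2 | observation) = 0.0560434 / 0.0608135 = 0.921563.

0.922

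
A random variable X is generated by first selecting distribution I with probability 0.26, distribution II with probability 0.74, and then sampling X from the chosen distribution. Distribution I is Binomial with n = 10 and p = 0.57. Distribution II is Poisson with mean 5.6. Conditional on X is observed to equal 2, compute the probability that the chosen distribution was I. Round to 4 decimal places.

0.0938

Likelihoods P(X=2 | ·): I: 0.0170887; II: 0.0579825.
Posterior ∝ prior × likelihood. Numerator for I: 0.26·0.0170887 = 0.00444307.
Normalizing constant: 0.26·0.0170887 + 0.74·0.0579825 = 0.0473501.
P(I | observation) = 0.00444307 / 0.0473501 = 0.0938344.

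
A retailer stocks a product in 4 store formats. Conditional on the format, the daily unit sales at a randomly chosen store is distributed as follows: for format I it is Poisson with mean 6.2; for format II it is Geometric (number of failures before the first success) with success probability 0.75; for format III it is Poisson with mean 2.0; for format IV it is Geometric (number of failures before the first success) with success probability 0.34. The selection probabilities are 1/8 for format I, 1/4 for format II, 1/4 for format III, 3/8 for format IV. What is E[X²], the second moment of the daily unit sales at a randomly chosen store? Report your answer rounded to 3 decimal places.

For each component E[X²] = Var + (mean)², giving I: 44.64; II: 0.555556; III: 6; IV: 9.47751.
Overall E[X²] = 0.125·44.64 + 0.25·0.555556 + 0.25·6 + 0.375·9.47751 = 10.773.

10.773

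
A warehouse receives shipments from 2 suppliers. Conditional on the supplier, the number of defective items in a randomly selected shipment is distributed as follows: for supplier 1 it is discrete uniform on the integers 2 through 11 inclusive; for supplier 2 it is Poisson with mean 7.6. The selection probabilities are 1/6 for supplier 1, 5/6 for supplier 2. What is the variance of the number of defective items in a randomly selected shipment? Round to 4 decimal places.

Per component, 1: μ=6.5, E[X²]=50.5; 2: μ=7.6, E[X²]=65.36.
E[X] = 0.166667·6.5 + 0.833333·7.6 = 7.41667.
E[X²] = 0.166667·50.5 + 0.833333·65.36 = 62.8833.
Var(X) = E[X²] − (E[X])² = 62.8833 − 55.0069 = 7.87639.

7.8764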